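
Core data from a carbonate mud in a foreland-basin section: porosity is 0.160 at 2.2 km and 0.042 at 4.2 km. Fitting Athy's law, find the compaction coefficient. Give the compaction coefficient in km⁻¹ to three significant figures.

Athy: phi(d) = phi₀ e^(−kd) ⇒ phi₁/phi₂ = e^{k(d₂−d₁)} ⇒ k = ln(phi₁/phi₂)/(d₂−d₁)
k = ln(0.16/0.042) / (4.2 − 2.2) = ln(3.81) / 2 = 1.3375 / 2 = 0.6688 km⁻¹

0.669 km⁻¹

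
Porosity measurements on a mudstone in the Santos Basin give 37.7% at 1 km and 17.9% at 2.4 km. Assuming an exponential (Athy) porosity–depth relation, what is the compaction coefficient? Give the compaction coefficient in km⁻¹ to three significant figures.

Athy: φ(d) = φ₀ e^(−cd) ⇒ φ₁/φ₂ = e^{c(d₂−d₁)} ⇒ c = ln(φ₁/φ₂)/(d₂−d₁)
c = ln(0.377/0.179) / (2.4 − 1) = ln(2.106) / 1.4 = 0.7449 / 1.4 = 0.532 km⁻¹

0.532 km⁻¹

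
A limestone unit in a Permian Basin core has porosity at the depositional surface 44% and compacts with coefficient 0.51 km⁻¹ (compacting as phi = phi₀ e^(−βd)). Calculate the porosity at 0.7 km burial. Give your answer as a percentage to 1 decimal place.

phi = phi₀·exp(−β·d) = 0.44 × exp(−0.51 × 0.7) = 0.44 × exp(−0.357)
  = 0.44 × 0.6998 = 0.3079

30.8%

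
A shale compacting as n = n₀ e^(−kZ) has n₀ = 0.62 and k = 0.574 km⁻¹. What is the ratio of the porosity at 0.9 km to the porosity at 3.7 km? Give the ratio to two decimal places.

n(Z₁)/n(Z₂) = e^(−k·Z₁)/e^(−k·Z₂) = e^{k(Z₂−Z₁)}
= exp(0.574 × 2.8) = exp(1.607) = 4.9888

4.99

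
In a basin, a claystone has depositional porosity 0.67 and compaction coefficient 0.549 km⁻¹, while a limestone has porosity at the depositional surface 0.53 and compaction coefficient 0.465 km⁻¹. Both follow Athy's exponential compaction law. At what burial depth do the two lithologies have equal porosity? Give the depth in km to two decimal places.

2.79 km

Set phi₀ₐ e^(−βₐd) = phi₀ᵦ e^(−βᵦd) ⇒ ln(phi₀ₐ/phi₀ᵦ) = (βₐ − βᵦ)·d
d = ln(0.67/0.53) / (0.549 − 0.465) = 0.2344 / 0.084 = 2.790 km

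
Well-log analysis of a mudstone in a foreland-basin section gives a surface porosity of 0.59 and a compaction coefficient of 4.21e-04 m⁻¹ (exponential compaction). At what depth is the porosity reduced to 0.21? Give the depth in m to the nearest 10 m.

2450 m

Working in km (1 km = 1000 m; β in km⁻¹ = β in m⁻¹ × 1000):
Invert Athy's law: Z = ln(n₀/n) / β
Z = ln(0.59/0.21) / 0.421 = ln(2.81) / 0.421 = 1.0330 / 0.421 = 2.454 km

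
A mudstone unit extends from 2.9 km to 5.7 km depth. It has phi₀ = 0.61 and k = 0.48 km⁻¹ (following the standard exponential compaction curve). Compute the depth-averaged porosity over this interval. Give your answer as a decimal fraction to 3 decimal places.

0.083

⟨phi⟩ = (1/(Z₂−Z₁)) ∫ phi₀ e^(−kZ) dZ = phi₀·(e^(−k·Z₁) − e^(−k·Z₂)) / (k·(Z₂−Z₁))
e^(−0.48×2.9) = 0.2486; e^(−0.48×5.7) = 0.0648
⟨phi⟩ = 0.61 × (0.2486 − 0.0648) / (0.48 × 2.8) = 0.61 × 0.1367 = 0.0834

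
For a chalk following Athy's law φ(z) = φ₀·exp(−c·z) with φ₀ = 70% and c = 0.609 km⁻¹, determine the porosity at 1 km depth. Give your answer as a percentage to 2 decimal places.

φ = φ₀·exp(−c·z) = 0.7 × exp(−0.609 × 1) = 0.7 × exp(−0.609)
  = 0.7 × 0.5439 = 0.3807

38.07%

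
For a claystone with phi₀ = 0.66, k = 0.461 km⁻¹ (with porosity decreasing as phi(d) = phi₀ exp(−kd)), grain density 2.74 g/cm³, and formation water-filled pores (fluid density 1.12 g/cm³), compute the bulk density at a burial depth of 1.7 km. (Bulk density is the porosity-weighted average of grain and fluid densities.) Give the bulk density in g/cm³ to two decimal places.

2.25 g/cm³

Porosity at depth: phi = 0.66·exp(−0.461×1.7) = 0.66×0.4567 = 0.3014
Bulk density: ρ_b = (1−phi)ρ_g + phi·ρ_f = 0.6986×2.74 + 0.3014×1.12
       = 1.914 + 0.338 = 2.252 g/cm³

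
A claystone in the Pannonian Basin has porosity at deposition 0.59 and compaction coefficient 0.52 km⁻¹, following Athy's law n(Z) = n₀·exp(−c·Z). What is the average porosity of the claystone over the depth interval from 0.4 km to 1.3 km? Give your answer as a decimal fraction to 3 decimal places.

⟨n⟩ = (1/(Z₂−Z₁)) ∫ n₀ e^(−cZ) dZ = n₀·(e^(−c·Z₁) − e^(−c·Z₂)) / (c·(Z₂−Z₁))
e^(−0.52×0.4) = 0.8122; e^(−0.52×1.3) = 0.5086
⟨n⟩ = 0.59 × (0.8122 − 0.5086) / (0.52 × 0.9) = 0.59 × 0.6486 = 0.3827

0.383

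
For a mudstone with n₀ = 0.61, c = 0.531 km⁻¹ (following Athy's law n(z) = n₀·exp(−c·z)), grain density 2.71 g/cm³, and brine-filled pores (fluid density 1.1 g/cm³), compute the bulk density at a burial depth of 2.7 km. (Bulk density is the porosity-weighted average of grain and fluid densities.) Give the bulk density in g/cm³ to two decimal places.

2.48 g/cm³

Porosity at depth: n = 0.61·exp(−0.531×2.7) = 0.61×0.2384 = 0.1454
Bulk density: ρ_b = (1−n)ρ_g + n·ρ_f = 0.8546×2.71 + 0.1454×1.1
       = 2.316 + 0.160 = 2.476 g/cm³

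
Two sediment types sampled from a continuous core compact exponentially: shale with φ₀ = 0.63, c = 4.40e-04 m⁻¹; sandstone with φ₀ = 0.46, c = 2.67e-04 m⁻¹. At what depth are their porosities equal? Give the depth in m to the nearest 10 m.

1820 m

Working in km (1 km = 1000 m; c in km⁻¹ = c in m⁻¹ × 1000):
Set φ₀ₐ e^(−cₐd) = φ₀ᵦ e^(−cᵦd) ⇒ ln(φ₀ₐ/φ₀ᵦ) = (cₐ − cᵦ)·d
d = ln(0.63/0.46) / (0.44 − 0.267) = 0.3145 / 0.173 = 1.818 km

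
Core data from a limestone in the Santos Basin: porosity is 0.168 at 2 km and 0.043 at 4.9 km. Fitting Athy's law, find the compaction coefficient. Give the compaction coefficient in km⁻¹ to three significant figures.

Athy: phi(z) = phi₀ e^(−βz) ⇒ phi₁/phi₂ = e^{β(z₂−z₁)} ⇒ β = ln(phi₁/phi₂)/(z₂−z₁)
β = ln(0.168/0.043) / (4.9 − 2) = ln(3.907) / 2.9 = 1.3628 / 2.9 = 0.4699 km⁻¹

0.470 km⁻¹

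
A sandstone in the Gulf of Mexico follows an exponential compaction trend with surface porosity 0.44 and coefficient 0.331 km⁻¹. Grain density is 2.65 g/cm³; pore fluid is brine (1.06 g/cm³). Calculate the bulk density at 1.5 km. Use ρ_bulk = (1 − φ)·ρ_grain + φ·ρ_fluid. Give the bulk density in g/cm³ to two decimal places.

2.22 g/cm³

Porosity at depth: φ = 0.44·exp(−0.331×1.5) = 0.44×0.6087 = 0.2678
Bulk density: ρ_b = (1−φ)ρ_g + φ·ρ_f = 0.7322×2.65 + 0.2678×1.06
       = 1.940 + 0.284 = 2.224 g/cm³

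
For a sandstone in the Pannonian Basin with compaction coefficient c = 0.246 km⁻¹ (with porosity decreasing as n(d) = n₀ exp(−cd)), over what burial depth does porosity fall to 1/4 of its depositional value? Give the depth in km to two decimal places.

n/n₀ = 1/4 ⇒ exp(−c·d) = 1/4 ⇒ d = ln(4) / c
d = 1.3863 / 0.246 = 5.635 km

5.64 km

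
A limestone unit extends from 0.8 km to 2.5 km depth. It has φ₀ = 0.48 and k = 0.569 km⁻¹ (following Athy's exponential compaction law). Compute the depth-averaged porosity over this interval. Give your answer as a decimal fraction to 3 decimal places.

⟨φ⟩ = (1/(d₂−d₁)) ∫ φ₀ e^(−kd) dd = φ₀·(e^(−k·d₁) − e^(−k·d₂)) / (k·(d₂−d₁))
e^(−0.569×0.8) = 0.6343; e^(−0.569×2.5) = 0.2411
⟨φ⟩ = 0.48 × (0.6343 − 0.2411) / (0.569 × 1.7) = 0.48 × 0.4065 = 0.1951

0.195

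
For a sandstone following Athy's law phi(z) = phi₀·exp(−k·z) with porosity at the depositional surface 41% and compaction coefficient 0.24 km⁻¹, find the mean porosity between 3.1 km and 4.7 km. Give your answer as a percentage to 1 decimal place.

16.2%

⟨phi⟩ = (1/(z₂−z₁)) ∫ phi₀ e^(−kz) dz = phi₀·(e^(−k·z₁) − e^(−k·z₂)) / (k·(z₂−z₁))
e^(−0.24×3.1) = 0.4752; e^(−0.24×4.7) = 0.3237
⟨phi⟩ = 0.41 × (0.4752 − 0.3237) / (0.24 × 1.6) = 0.41 × 0.3946 = 0.1618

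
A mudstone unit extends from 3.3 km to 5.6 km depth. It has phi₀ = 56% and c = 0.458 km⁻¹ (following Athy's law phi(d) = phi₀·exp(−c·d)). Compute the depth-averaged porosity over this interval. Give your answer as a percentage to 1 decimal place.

⟨phi⟩ = (1/(d₂−d₁)) ∫ phi₀ e^(−cd) dd = phi₀·(e^(−c·d₁) − e^(−c·d₂)) / (c·(d₂−d₁))
e^(−0.458×3.3) = 0.2206; e^(−0.458×5.6) = 0.0769
⟨phi⟩ = 0.56 × (0.2206 − 0.0769) / (0.458 × 2.3) = 0.56 × 0.1364 = 0.0764

7.6%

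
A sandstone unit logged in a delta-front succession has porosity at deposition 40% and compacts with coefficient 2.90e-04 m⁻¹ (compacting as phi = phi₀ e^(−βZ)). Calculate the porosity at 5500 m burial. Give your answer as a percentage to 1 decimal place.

Working in km (1 km = 1000 m; β in km⁻¹ = β in m⁻¹ × 1000):
phi = phi₀·exp(−β·Z) = 0.4 × exp(−0.29 × 5.5) = 0.4 × exp(−1.595)
  = 0.4 × 0.2029 = 0.0812

8.1%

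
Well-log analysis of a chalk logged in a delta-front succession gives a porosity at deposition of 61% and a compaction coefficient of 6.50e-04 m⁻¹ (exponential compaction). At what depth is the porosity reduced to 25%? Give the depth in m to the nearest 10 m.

Working in km (1 km = 1000 m; k in km⁻¹ = k in m⁻¹ × 1000):
Invert Athy's law: Z = ln(phi₀/phi) / k
Z = ln(0.61/0.25) / 0.65 = ln(2.44) / 0.65 = 0.8920 / 0.65 = 1.372 km

1370 m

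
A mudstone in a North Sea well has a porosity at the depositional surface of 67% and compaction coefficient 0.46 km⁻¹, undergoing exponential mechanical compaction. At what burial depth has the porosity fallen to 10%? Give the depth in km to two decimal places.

4.14 km

Invert Athy's law: d = ln(phi₀/phi) / c
d = ln(0.67/0.1) / 0.46 = ln(6.7) / 0.46 = 1.9021 / 0.46 = 4.135 km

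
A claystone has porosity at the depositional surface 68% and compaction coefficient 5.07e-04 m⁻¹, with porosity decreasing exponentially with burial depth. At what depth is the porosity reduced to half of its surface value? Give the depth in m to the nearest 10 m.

Working in km (1 km = 1000 m; k in km⁻¹ = k in m⁻¹ × 1000):
φ/φ₀ = 1/2 ⇒ exp(−k·d) = 1/2 ⇒ d = ln(2) / k
d = 0.6931 / 0.507 = 1.367 km

1370 m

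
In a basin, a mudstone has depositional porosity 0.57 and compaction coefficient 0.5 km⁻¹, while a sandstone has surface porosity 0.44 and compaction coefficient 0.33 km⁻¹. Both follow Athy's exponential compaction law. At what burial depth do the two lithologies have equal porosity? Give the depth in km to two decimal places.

Set n₀ₐ e^(−kₐd) = n₀ᵦ e^(−kᵦd) ⇒ ln(n₀ₐ/n₀ᵦ) = (kₐ − kᵦ)·d
d = ln(0.57/0.44) / (0.5 − 0.33) = 0.2589 / 0.17 = 1.523 km

1.52 km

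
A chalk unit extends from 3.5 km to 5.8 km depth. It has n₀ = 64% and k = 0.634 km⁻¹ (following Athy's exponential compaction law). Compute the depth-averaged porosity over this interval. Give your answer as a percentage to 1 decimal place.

⟨n⟩ = (1/(z₂−z₁)) ∫ n₀ e^(−kz) dz = n₀·(e^(−k·z₁) − e^(−k·z₂)) / (k·(z₂−z₁))
e^(−0.634×3.5) = 0.1087; e^(−0.634×5.8) = 0.0253
⟨n⟩ = 0.64 × (0.1087 − 0.0253) / (0.634 × 2.3) = 0.64 × 0.0572 = 0.0366

3.7%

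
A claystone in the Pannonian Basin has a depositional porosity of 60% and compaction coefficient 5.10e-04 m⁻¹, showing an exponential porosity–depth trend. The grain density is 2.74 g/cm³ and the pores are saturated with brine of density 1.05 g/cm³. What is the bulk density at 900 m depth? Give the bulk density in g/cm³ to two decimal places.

2.10 g/cm³

Working in km (1 km = 1000 m; β in km⁻¹ = β in m⁻¹ × 1000):
Porosity at depth: phi = 0.6·exp(−0.51×0.9) = 0.6×0.6319 = 0.3791
Bulk density: ρ_b = (1−phi)ρ_g + phi·ρ_f = 0.6209×2.74 + 0.3791×1.05
       = 1.701 + 0.398 = 2.099 g/cm³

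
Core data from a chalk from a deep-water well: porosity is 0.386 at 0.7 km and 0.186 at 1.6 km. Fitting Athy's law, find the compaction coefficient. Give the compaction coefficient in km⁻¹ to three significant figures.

Athy: n(z) = n₀ e^(−cz) ⇒ n₁/n₂ = e^{c(z₂−z₁)} ⇒ c = ln(n₁/n₂)/(z₂−z₁)
c = ln(0.386/0.186) / (1.6 − 0.7) = ln(2.075) / 0.9 = 0.7301 / 0.9 = 0.8112 km⁻¹

0.811 km⁻¹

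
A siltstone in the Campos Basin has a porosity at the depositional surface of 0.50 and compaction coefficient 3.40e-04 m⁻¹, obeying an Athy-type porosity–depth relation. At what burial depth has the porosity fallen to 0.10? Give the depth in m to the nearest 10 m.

4730 m

Working in km (1 km = 1000 m; c in km⁻¹ = c in m⁻¹ × 1000):
Invert Athy's law: Z = ln(phi₀/phi) / c
Z = ln(0.5/0.1) / 0.34 = ln(5) / 0.34 = 1.6094 / 0.34 = 4.734 km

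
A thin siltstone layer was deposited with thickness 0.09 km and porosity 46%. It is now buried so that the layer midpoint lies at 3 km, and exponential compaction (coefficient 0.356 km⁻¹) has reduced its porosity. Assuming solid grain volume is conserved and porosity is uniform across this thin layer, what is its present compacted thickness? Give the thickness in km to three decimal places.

Porosity at 3 km: phi = 0.46·exp(−0.356×3) = 0.1581
Solid-volume conservation: h(1−phi) = h₀(1−phi₀) ⇒ h = h₀·(1−phi₀)/(1−phi)
h = 0.09 × (1 − 0.46)/(1 − 0.1581) = 0.09 × 0.6414 = 0.0577 km

0.058 km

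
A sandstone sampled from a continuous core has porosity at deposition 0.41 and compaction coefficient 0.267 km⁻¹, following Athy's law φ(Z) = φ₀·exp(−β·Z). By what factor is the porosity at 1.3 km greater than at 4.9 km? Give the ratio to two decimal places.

φ(Z₁)/φ(Z₂) = e^(−β·Z₁)/e^(−β·Z₂) = e^{β(Z₂−Z₁)}
= exp(0.267 × 3.6) = exp(0.9612) = 2.6148

2.61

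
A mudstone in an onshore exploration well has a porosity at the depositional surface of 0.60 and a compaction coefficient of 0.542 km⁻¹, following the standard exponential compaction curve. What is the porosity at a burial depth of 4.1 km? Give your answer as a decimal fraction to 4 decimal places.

phi = phi₀·exp(−c·d) = 0.6 × exp(−0.542 × 4.1) = 0.6 × exp(−2.222)
  = 0.6 × 0.1084 = 0.0650

0.0650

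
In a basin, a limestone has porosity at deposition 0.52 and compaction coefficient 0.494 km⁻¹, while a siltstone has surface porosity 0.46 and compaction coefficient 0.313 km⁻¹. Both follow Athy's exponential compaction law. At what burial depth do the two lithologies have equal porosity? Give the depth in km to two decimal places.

Set n₀ₐ e^(−βₐZ) = n₀ᵦ e^(−βᵦZ) ⇒ ln(n₀ₐ/n₀ᵦ) = (βₐ − βᵦ)·Z
Z = ln(0.52/0.46) / (0.494 − 0.313) = 0.1226 / 0.181 = 0.677 km

0.68 km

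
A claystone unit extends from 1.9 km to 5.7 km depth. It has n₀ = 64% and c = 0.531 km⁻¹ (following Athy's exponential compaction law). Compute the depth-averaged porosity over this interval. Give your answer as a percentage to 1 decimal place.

⟨n⟩ = (1/(z₂−z₁)) ∫ n₀ e^(−cz) dz = n₀·(e^(−c·z₁) − e^(−c·z₂)) / (c·(z₂−z₁))
e^(−0.531×1.9) = 0.3646; e^(−0.531×5.7) = 0.0485
⟨n⟩ = 0.64 × (0.3646 − 0.0485) / (0.531 × 3.8) = 0.64 × 0.1567 = 0.1003

10.0%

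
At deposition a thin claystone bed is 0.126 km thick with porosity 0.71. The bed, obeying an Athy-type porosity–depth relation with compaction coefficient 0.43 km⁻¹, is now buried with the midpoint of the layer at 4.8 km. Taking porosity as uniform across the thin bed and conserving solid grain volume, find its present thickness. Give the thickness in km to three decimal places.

Porosity at 4.8 km: φ = 0.71·exp(−0.43×4.8) = 0.0901
Solid-volume conservation: h(1−φ) = h₀(1−φ₀) ⇒ h = h₀·(1−φ₀)/(1−φ)
h = 0.126 × (1 − 0.71)/(1 − 0.0901) = 0.126 × 0.3187 = 0.0402 km

0.040 km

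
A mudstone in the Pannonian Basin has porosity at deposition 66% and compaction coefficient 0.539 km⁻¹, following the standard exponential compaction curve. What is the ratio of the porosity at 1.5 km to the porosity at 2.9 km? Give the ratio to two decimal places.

phi(d₁)/phi(d₂) = e^(−c·d₁)/e^(−c·d₂) = e^{c(d₂−d₁)}
= exp(0.539 × 1.4) = exp(0.7546) = 2.1268

2.13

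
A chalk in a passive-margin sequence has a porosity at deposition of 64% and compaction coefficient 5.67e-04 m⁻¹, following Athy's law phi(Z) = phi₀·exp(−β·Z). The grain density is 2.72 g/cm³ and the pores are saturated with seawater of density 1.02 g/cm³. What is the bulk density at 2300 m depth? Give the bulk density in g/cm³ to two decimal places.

Working in km (1 km = 1000 m; β in km⁻¹ = β in m⁻¹ × 1000):
Porosity at depth: phi = 0.64·exp(−0.567×2.3) = 0.64×0.2714 = 0.1737
Bulk density: ρ_b = (1−phi)ρ_g + phi·ρ_f = 0.8263×2.72 + 0.1737×1.02
       = 2.248 + 0.177 = 2.425 g/cm³

2.42 g/cm³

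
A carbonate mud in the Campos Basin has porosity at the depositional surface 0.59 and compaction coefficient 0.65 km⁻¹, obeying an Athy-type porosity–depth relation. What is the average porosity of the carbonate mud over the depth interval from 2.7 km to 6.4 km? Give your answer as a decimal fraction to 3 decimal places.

0.039

⟨n⟩ = (1/(z₂−z₁)) ∫ n₀ e^(−kz) dz = n₀·(e^(−k·z₁) − e^(−k·z₂)) / (k·(z₂−z₁))
e^(−0.65×2.7) = 0.1729; e^(−0.65×6.4) = 0.0156
⟨n⟩ = 0.59 × (0.1729 − 0.0156) / (0.65 × 3.7) = 0.59 × 0.0654 = 0.0386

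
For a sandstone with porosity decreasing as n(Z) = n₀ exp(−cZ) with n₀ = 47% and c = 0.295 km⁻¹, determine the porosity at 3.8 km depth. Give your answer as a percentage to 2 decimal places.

15.32%

n = n₀·exp(−c·Z) = 0.47 × exp(−0.295 × 3.8) = 0.47 × exp(−1.121)
  = 0.47 × 0.3260 = 0.1532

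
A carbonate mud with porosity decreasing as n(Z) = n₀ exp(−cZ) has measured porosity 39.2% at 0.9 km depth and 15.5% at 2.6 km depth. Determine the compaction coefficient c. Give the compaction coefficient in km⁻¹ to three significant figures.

0.546 km⁻¹

Athy: n(Z) = n₀ e^(−cZ) ⇒ n₁/n₂ = e^{c(Z₂−Z₁)} ⇒ c = ln(n₁/n₂)/(Z₂−Z₁)
c = ln(0.392/0.155) / (2.6 − 0.9) = ln(2.529) / 1.7 = 0.9278 / 1.7 = 0.5458 km⁻¹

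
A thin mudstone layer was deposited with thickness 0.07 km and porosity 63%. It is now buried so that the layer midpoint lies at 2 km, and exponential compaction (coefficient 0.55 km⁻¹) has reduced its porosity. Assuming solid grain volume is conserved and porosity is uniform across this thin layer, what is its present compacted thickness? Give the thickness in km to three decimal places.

Porosity at 2 km: phi = 0.63·exp(−0.55×2) = 0.2097
Solid-volume conservation: h(1−phi) = h₀(1−phi₀) ⇒ h = h₀·(1−phi₀)/(1−phi)
h = 0.07 × (1 − 0.63)/(1 − 0.2097) = 0.07 × 0.4682 = 0.0328 km

0.033 km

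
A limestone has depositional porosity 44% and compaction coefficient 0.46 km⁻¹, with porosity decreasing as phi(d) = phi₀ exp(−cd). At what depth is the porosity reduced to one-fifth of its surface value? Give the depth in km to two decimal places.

3.50 km

phi/phi₀ = 1/5 ⇒ exp(−c·d) = 1/5 ⇒ d = ln(5) / c
d = 1.6094 / 0.46 = 3.499 km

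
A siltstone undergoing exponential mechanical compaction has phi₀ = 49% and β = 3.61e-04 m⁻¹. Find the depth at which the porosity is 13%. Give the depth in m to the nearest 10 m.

Working in km (1 km = 1000 m; β in km⁻¹ = β in m⁻¹ × 1000):
Invert Athy's law: Z = ln(phi₀/phi) / β
Z = ln(0.49/0.13) / 0.361 = ln(3.769) / 0.361 = 1.3269 / 0.361 = 3.676 km

3680 m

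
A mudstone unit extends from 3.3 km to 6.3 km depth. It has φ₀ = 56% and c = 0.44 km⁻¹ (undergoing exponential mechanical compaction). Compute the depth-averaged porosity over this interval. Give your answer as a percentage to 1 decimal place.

7.3%

⟨φ⟩ = (1/(d₂−d₁)) ∫ φ₀ e^(−cd) dd = φ₀·(e^(−c·d₁) − e^(−c·d₂)) / (c·(d₂−d₁))
e^(−0.44×3.3) = 0.2341; e^(−0.44×6.3) = 0.0625
⟨φ⟩ = 0.56 × (0.2341 − 0.0625) / (0.44 × 3) = 0.56 × 0.1300 = 0.0728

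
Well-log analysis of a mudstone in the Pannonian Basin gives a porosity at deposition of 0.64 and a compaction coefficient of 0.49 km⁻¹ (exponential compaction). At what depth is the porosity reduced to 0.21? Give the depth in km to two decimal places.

2.27 km

Invert Athy's law: d = ln(n₀/n) / c
d = ln(0.64/0.21) / 0.49 = ln(3.048) / 0.49 = 1.1144 / 0.49 = 2.274 km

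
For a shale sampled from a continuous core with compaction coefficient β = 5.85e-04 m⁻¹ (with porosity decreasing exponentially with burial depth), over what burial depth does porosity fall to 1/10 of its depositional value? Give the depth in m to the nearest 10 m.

3940 m

Working in km (1 km = 1000 m; β in km⁻¹ = β in m⁻¹ × 1000):
φ/φ₀ = 1/10 ⇒ exp(−β·z) = 1/10 ⇒ z = ln(10) / β
z = 2.3026 / 0.585 = 3.936 km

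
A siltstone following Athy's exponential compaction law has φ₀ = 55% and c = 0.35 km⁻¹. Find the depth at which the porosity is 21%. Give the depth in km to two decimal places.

Invert Athy's law: d = ln(φ₀/φ) / c
d = ln(0.55/0.21) / 0.35 = ln(2.619) / 0.35 = 0.9628 / 0.35 = 2.751 km

2.75 km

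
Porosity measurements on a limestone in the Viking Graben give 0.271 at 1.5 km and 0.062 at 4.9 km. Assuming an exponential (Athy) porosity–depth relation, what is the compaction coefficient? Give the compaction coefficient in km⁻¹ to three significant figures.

0.434 km⁻¹

Athy: phi(z) = phi₀ e^(−cz) ⇒ phi₁/phi₂ = e^{c(z₂−z₁)} ⇒ c = ln(phi₁/phi₂)/(z₂−z₁)
c = ln(0.271/0.062) / (4.9 − 1.5) = ln(4.371) / 3.4 = 1.4750 / 3.4 = 0.4338 km⁻¹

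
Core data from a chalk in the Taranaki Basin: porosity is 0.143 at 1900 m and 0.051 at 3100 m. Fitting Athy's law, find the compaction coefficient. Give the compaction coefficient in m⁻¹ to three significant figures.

0.000859 m⁻¹

Working in km (1 km = 1000 m; β in km⁻¹ = β in m⁻¹ × 1000):
Athy: phi(Z) = phi₀ e^(−βZ) ⇒ phi₁/phi₂ = e^{β(Z₂−Z₁)} ⇒ β = ln(phi₁/phi₂)/(Z₂−Z₁)
β = ln(0.143/0.051) / (3.1 − 1.9) = ln(2.804) / 1.2 = 1.0310 / 1.2 = 0.8592 km⁻¹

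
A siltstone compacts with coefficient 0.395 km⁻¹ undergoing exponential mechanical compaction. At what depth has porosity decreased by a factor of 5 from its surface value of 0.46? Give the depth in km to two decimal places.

n/n₀ = 1/5 ⇒ exp(−c·d) = 1/5 ⇒ d = ln(5) / c
d = 1.6094 / 0.395 = 4.075 km

4.07 km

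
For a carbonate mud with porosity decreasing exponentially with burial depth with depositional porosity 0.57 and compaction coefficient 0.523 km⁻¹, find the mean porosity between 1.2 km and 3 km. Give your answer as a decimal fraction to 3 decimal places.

⟨phi⟩ = (1/(Z₂−Z₁)) ∫ phi₀ e^(−kZ) dZ = phi₀·(e^(−k·Z₁) − e^(−k·Z₂)) / (k·(Z₂−Z₁))
e^(−0.523×1.2) = 0.5339; e^(−0.523×3) = 0.2083
⟨phi⟩ = 0.57 × (0.5339 − 0.2083) / (0.523 × 1.8) = 0.57 × 0.3459 = 0.1972

0.197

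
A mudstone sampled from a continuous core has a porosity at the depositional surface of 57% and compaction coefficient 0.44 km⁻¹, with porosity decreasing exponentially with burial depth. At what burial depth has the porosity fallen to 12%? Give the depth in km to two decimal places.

3.54 km

Invert Athy's law: Z = ln(n₀/n) / β
Z = ln(0.57/0.12) / 0.44 = ln(4.75) / 0.44 = 1.5581 / 0.44 = 3.541 km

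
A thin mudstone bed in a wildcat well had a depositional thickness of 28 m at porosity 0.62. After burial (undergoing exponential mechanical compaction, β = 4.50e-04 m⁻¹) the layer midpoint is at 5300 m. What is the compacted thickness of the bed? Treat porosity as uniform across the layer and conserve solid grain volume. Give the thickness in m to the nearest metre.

11 m

Working in km (1 km = 1000 m; β in km⁻¹ = β in m⁻¹ × 1000):
Porosity at 5.3 km: phi = 0.62·exp(−0.45×5.3) = 0.0571
Solid-volume conservation: h(1−phi) = h₀(1−phi₀) ⇒ h = h₀·(1−phi₀)/(1−phi)
h = 0.028 × (1 − 0.62)/(1 − 0.0571) = 0.028 × 0.4030 = 0.0113 km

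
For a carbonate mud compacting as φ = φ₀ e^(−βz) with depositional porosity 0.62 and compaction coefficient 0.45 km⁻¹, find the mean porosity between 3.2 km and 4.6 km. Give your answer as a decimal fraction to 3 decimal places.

⟨φ⟩ = (1/(z₂−z₁)) ∫ φ₀ e^(−βz) dz = φ₀·(e^(−β·z₁) − e^(−β·z₂)) / (β·(z₂−z₁))
e^(−0.45×3.2) = 0.2369; e^(−0.45×4.6) = 0.1262
⟨φ⟩ = 0.62 × (0.2369 − 0.1262) / (0.45 × 1.4) = 0.62 × 0.1758 = 0.1090

0.109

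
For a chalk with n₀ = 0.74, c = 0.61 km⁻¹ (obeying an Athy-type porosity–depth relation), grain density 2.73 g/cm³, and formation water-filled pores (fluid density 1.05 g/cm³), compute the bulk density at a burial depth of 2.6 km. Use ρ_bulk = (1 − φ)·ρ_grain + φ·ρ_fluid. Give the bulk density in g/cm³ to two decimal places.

Porosity at depth: n = 0.74·exp(−0.61×2.6) = 0.74×0.2047 = 0.1515
Bulk density: ρ_b = (1−n)ρ_g + n·ρ_f = 0.8485×2.73 + 0.1515×1.05
       = 2.316 + 0.159 = 2.475 g/cm³

2.48 g/cm³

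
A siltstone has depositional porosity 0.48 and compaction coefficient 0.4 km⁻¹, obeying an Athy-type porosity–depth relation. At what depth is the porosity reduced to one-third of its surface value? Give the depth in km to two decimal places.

phi/phi₀ = 1/3 ⇒ exp(−c·Z) = 1/3 ⇒ Z = ln(3) / c
Z = 1.0986 / 0.4 = 2.747 km

2.75 km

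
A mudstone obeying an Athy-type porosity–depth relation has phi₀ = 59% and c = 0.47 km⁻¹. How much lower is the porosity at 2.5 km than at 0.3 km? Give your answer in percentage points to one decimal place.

33.0 percentage points

phi(0.3) = 0.59·e^(−0.47×0.3) = 0.5124
phi(2.5) = 0.59·e^(−0.47×2.5) = 0.1822
Δphi = 0.5124 − 0.1822 = 0.3302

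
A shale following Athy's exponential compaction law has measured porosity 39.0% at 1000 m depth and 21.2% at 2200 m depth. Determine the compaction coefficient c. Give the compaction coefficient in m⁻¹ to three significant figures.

Working in km (1 km = 1000 m; c in km⁻¹ = c in m⁻¹ × 1000):
Athy: phi(z) = phi₀ e^(−cz) ⇒ phi₁/phi₂ = e^{c(z₂−z₁)} ⇒ c = ln(phi₁/phi₂)/(z₂−z₁)
c = ln(0.39/0.212) / (2.2 − 1) = ln(1.84) / 1.2 = 0.6096 / 1.2 = 0.508 km⁻¹

0.000508 m⁻¹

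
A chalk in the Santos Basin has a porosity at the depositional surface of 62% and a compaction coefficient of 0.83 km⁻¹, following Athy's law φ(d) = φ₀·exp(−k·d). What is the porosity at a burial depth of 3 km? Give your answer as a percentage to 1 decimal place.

5.1%

φ = φ₀·exp(−k·d) = 0.62 × exp(−0.83 × 3) = 0.62 × exp(−2.49)
  = 0.62 × 0.0829 = 0.0514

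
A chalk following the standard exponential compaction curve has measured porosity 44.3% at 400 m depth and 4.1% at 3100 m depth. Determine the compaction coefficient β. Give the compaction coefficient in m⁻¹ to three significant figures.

Working in km (1 km = 1000 m; β in km⁻¹ = β in m⁻¹ × 1000):
Athy: phi(d) = phi₀ e^(−βd) ⇒ phi₁/phi₂ = e^{β(d₂−d₁)} ⇒ β = ln(phi₁/phi₂)/(d₂−d₁)
β = ln(0.443/0.041) / (3.1 − 0.4) = ln(10.8) / 2.7 = 2.3800 / 2.7 = 0.8815 km⁻¹

0.000881 m⁻¹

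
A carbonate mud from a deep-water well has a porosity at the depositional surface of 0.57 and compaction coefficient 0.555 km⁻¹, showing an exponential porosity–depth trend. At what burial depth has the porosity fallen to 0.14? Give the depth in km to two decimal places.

2.53 km

Invert Athy's law: Z = ln(φ₀/φ) / c
Z = ln(0.57/0.14) / 0.555 = ln(4.071) / 0.555 = 1.4040 / 0.555 = 2.530 km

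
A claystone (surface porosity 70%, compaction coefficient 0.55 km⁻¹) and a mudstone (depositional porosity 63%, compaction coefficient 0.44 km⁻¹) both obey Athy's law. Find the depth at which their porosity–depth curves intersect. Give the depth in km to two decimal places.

Set phi₀ₐ e^(−βₐd) = phi₀ᵦ e^(−βᵦd) ⇒ ln(phi₀ₐ/phi₀ᵦ) = (βₐ − βᵦ)·d
d = ln(0.7/0.63) / (0.55 − 0.44) = 0.1054 / 0.11 = 0.958 km

0.96 km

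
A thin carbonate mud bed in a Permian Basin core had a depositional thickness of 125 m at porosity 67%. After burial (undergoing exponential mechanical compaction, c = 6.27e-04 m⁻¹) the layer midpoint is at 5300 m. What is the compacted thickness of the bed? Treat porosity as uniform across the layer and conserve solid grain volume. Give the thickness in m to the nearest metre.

Working in km (1 km = 1000 m; c in km⁻¹ = c in m⁻¹ × 1000):
Porosity at 5.3 km: phi = 0.67·exp(−0.627×5.3) = 0.0241
Solid-volume conservation: h(1−phi) = h₀(1−phi₀) ⇒ h = h₀·(1−phi₀)/(1−phi)
h = 0.125 × (1 − 0.67)/(1 − 0.0241) = 0.125 × 0.3382 = 0.0423 km

42 m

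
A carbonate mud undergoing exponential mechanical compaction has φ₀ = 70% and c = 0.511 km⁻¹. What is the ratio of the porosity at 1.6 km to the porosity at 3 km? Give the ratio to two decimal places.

φ(d₁)/φ(d₂) = e^(−c·d₁)/e^(−c·d₂) = e^{c(d₂−d₁)}
= exp(0.511 × 1.4) = exp(0.7154) = 2.0450

2.05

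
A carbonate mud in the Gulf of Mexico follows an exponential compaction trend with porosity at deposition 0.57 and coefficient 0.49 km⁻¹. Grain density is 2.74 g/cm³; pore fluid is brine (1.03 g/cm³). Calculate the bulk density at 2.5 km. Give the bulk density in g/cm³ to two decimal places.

Porosity at depth: φ = 0.57·exp(−0.49×2.5) = 0.57×0.2938 = 0.1674
Bulk density: ρ_b = (1−φ)ρ_g + φ·ρ_f = 0.8326×2.74 + 0.1674×1.03
       = 2.281 + 0.172 = 2.454 g/cm³

2.45 g/cm³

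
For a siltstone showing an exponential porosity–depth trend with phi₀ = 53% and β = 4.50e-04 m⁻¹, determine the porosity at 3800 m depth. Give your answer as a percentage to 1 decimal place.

9.6%

Working in km (1 km = 1000 m; β in km⁻¹ = β in m⁻¹ × 1000):
phi = phi₀·exp(−β·d) = 0.53 × exp(−0.45 × 3.8) = 0.53 × exp(−1.71)
  = 0.53 × 0.1809 = 0.0959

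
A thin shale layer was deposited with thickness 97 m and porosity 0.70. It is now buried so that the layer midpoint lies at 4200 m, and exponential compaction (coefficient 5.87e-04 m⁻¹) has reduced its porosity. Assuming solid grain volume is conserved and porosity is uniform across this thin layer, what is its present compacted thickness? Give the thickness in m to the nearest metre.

Working in km (1 km = 1000 m; c in km⁻¹ = c in m⁻¹ × 1000):
Porosity at 4.2 km: n = 0.7·exp(−0.587×4.2) = 0.0595
Solid-volume conservation: h(1−n) = h₀(1−n₀) ⇒ h = h₀·(1−n₀)/(1−n)
h = 0.097 × (1 − 0.7)/(1 − 0.0595) = 0.097 × 0.3190 = 0.0309 km

31 m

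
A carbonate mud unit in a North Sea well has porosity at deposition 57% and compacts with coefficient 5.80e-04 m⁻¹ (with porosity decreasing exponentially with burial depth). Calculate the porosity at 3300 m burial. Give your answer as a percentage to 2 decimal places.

8.41%

Working in km (1 km = 1000 m; β in km⁻¹ = β in m⁻¹ × 1000):
n = n₀·exp(−β·z) = 0.57 × exp(−0.58 × 3.3) = 0.57 × exp(−1.914)
  = 0.57 × 0.1475 = 0.0841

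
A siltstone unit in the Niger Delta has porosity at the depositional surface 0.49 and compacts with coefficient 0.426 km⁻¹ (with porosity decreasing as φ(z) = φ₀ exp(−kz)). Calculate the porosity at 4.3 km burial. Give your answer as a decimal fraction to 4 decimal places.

φ = φ₀·exp(−k·z) = 0.49 × exp(−0.426 × 4.3) = 0.49 × exp(−1.832)
  = 0.49 × 0.1601 = 0.0785

0.0785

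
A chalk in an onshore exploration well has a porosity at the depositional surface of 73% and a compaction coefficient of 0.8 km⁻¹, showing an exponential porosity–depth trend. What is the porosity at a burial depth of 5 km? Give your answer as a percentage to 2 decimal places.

1.34%

n = n₀·exp(−k·Z) = 0.73 × exp(−0.8 × 5) = 0.73 × exp(−4)
  = 0.73 × 0.0183 = 0.0134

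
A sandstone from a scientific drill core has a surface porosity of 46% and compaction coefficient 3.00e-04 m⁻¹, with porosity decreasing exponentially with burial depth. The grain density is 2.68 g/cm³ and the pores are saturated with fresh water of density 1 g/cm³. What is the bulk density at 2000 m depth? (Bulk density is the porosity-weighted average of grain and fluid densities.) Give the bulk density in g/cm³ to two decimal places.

Working in km (1 km = 1000 m; β in km⁻¹ = β in m⁻¹ × 1000):
Porosity at depth: φ = 0.46·exp(−0.3×2) = 0.46×0.5488 = 0.2525
Bulk density: ρ_b = (1−φ)ρ_g + φ·ρ_f = 0.7475×2.68 + 0.2525×1
       = 2.003 + 0.252 = 2.256 g/cm³

2.26 g/cm³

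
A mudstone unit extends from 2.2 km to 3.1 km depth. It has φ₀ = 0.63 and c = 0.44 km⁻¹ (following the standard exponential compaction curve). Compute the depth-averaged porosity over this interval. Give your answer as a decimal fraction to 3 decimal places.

0.198

⟨φ⟩ = (1/(Z₂−Z₁)) ∫ φ₀ e^(−cZ) dZ = φ₀·(e^(−c·Z₁) − e^(−c·Z₂)) / (c·(Z₂−Z₁))
e^(−0.44×2.2) = 0.3798; e^(−0.44×3.1) = 0.2556
⟨φ⟩ = 0.63 × (0.3798 − 0.2556) / (0.44 × 0.9) = 0.63 × 0.3137 = 0.1976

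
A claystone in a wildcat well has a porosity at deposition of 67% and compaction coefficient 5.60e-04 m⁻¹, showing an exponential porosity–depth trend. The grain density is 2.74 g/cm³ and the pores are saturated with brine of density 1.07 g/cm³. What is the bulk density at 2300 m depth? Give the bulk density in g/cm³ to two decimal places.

Working in km (1 km = 1000 m; c in km⁻¹ = c in m⁻¹ × 1000):
Porosity at depth: n = 0.67·exp(−0.56×2.3) = 0.67×0.2758 = 0.1848
Bulk density: ρ_b = (1−n)ρ_g + n·ρ_f = 0.8152×2.74 + 0.1848×1.07
       = 2.234 + 0.198 = 2.431 g/cm³

2.43 g/cm³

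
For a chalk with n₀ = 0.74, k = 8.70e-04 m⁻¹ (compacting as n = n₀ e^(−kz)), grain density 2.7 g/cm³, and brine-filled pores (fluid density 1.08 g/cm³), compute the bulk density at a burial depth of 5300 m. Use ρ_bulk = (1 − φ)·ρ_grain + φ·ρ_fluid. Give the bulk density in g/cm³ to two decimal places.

2.69 g/cm³

Working in km (1 km = 1000 m; k in km⁻¹ = k in m⁻¹ × 1000):
Porosity at depth: n = 0.74·exp(−0.87×5.3) = 0.74×0.0099 = 0.0074
Bulk density: ρ_b = (1−n)ρ_g + n·ρ_f = 0.9926×2.7 + 0.0074×1.08
       = 2.680 + 0.008 = 2.688 g/cm³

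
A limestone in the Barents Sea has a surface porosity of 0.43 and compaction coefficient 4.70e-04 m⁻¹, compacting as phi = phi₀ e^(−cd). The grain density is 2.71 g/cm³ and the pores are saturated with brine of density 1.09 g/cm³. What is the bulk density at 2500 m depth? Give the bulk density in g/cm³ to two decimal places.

Working in km (1 km = 1000 m; c in km⁻¹ = c in m⁻¹ × 1000):
Porosity at depth: phi = 0.43·exp(−0.47×2.5) = 0.43×0.3088 = 0.1328
Bulk density: ρ_b = (1−phi)ρ_g + phi·ρ_f = 0.8672×2.71 + 0.1328×1.09
       = 2.350 + 0.145 = 2.495 g/cm³

2.49 g/cm³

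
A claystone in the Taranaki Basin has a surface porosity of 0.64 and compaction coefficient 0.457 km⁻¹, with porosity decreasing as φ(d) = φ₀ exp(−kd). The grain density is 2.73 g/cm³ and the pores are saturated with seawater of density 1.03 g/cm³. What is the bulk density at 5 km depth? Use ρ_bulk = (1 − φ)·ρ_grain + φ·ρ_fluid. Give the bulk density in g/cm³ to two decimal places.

Porosity at depth: φ = 0.64·exp(−0.457×5) = 0.64×0.1018 = 0.0651
Bulk density: ρ_b = (1−φ)ρ_g + φ·ρ_f = 0.9349×2.73 + 0.0651×1.03
       = 2.552 + 0.067 = 2.619 g/cm³

2.62 g/cm³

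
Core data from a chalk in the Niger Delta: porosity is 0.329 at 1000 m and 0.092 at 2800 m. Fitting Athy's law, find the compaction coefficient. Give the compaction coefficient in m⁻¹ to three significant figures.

0.000708 m⁻¹

Working in km (1 km = 1000 m; k in km⁻¹ = k in m⁻¹ × 1000):
Athy: phi(d) = phi₀ e^(−kd) ⇒ phi₁/phi₂ = e^{k(d₂−d₁)} ⇒ k = ln(phi₁/phi₂)/(d₂−d₁)
k = ln(0.329/0.092) / (2.8 − 1) = ln(3.576) / 1.8 = 1.2743 / 1.8 = 0.7079 km⁻¹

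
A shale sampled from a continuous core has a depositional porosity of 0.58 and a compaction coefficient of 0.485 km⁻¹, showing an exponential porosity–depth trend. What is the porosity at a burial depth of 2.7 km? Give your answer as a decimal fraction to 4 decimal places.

0.1566

φ = φ₀·exp(−β·z) = 0.58 × exp(−0.485 × 2.7) = 0.58 × exp(−1.31)
  = 0.58 × 0.2700 = 0.1566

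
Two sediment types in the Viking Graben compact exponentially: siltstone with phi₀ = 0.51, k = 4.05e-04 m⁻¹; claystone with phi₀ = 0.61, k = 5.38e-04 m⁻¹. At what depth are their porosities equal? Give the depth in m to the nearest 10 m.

1350 m

Working in km (1 km = 1000 m; k in km⁻¹ = k in m⁻¹ × 1000):
Set phi₀ₐ e^(−kₐd) = phi₀ᵦ e^(−kᵦd) ⇒ ln(phi₀ₐ/phi₀ᵦ) = (kₐ − kᵦ)·d
d = ln(0.51/0.61) / (0.405 − 0.538) = -0.1790 / -0.133 = 1.346 km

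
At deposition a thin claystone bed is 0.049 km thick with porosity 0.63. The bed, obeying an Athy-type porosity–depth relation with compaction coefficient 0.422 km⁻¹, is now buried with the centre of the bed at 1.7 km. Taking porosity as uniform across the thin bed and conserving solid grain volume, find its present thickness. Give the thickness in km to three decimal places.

0.026 km

Porosity at 1.7 km: n = 0.63·exp(−0.422×1.7) = 0.3075
Solid-volume conservation: h(1−n) = h₀(1−n₀) ⇒ h = h₀·(1−n₀)/(1−n)
h = 0.049 × (1 − 0.63)/(1 − 0.3075) = 0.049 × 0.5343 = 0.0262 km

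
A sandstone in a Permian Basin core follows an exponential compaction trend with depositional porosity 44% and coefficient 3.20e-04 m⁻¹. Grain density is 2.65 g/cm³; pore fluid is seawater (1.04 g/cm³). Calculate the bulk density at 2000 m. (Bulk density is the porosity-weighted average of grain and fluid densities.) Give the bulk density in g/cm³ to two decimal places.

2.28 g/cm³

Working in km (1 km = 1000 m; c in km⁻¹ = c in m⁻¹ × 1000):
Porosity at depth: phi = 0.44·exp(−0.32×2) = 0.44×0.5273 = 0.2320
Bulk density: ρ_b = (1−phi)ρ_g + phi·ρ_f = 0.7680×2.65 + 0.2320×1.04
       = 2.035 + 0.241 = 2.276 g/cm³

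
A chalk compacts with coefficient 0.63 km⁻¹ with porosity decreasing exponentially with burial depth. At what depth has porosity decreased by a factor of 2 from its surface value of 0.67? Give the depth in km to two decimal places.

1.10 km

n/n₀ = 1/2 ⇒ exp(−k·Z) = 1/2 ⇒ Z = ln(2) / k
Z = 0.6931 / 0.63 = 1.100 km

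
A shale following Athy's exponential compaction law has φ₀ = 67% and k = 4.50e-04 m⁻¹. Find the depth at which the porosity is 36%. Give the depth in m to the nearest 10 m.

Working in km (1 km = 1000 m; k in km⁻¹ = k in m⁻¹ × 1000):
Invert Athy's law: d = ln(φ₀/φ) / k
d = ln(0.67/0.36) / 0.45 = ln(1.861) / 0.45 = 0.6212 / 0.45 = 1.380 km

1380 m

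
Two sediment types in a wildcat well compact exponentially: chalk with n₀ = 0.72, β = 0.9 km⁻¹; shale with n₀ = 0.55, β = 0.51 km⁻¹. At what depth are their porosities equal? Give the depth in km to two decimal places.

0.69 km

Set n₀ₐ e^(−βₐd) = n₀ᵦ e^(−βᵦd) ⇒ ln(n₀ₐ/n₀ᵦ) = (βₐ − βᵦ)·d
d = ln(0.72/0.55) / (0.9 − 0.51) = 0.2693 / 0.39 = 0.691 km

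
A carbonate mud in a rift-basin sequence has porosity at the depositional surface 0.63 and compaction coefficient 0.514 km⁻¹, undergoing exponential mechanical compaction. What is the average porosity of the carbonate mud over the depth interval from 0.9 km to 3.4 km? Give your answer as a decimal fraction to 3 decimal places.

0.223

⟨φ⟩ = (1/(z₂−z₁)) ∫ φ₀ e^(−kz) dz = φ₀·(e^(−k·z₁) − e^(−k·z₂)) / (k·(z₂−z₁))
e^(−0.514×0.9) = 0.6296; e^(−0.514×3.4) = 0.1742
⟨φ⟩ = 0.63 × (0.6296 − 0.1742) / (0.514 × 2.5) = 0.63 × 0.3544 = 0.2233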